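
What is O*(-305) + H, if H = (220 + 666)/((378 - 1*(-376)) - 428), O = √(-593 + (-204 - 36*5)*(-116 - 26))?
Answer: 443/163 - 305*√53935 ≈ -70830.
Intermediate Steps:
O = √53935 (O = √(-593 + (-204 - 180)*(-142)) = √(-593 - 384*(-142)) = √(-593 + 54528) = √53935 ≈ 232.24)
H = 443/163 (H = 886/((378 + 376) - 428) = 886/(754 - 428) = 886/326 = 886*(1/326) = 443/163 ≈ 2.7178)
O*(-305) + H = √53935*(-305) + 443/163 = -305*√53935 + 443/163 = 443/163 - 305*√53935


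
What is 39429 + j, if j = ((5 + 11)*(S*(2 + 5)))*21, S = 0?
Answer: 39429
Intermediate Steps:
j = 0 (j = ((5 + 11)*(0*(2 + 5)))*21 = (16*(0*7))*21 = (16*0)*21 = 0*21 = 0)
39429 + j = 39429 + 0 = 39429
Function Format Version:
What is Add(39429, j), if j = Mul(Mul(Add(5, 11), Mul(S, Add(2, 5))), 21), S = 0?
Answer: 39429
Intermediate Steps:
j = 0 (j = Mul(Mul(Add(5, 11), Mul(0, Add(2, 5))), 21) = Mul(Mul(16, Mul(0, 7)), 21) = Mul(Mul(16, 0), 21) = Mul(0, 21) = 0)
Add(39429, j) = Add(39429, 0) = 39429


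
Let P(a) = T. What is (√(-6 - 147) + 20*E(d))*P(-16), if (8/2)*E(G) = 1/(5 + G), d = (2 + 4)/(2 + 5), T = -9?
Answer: -315/41 - 27*I*√17 ≈ -7.6829 - 111.32*I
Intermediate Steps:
P(a) = -9
d = 6/7 ≈ 0.85714
E(G) = 1/(4*(5 + G))
(√(-6 - 147) + 20*E(d))*P(-16) = (√(-6 - 147) + 20*(1/(4*(5 + 6/7))))*(-9) = (√(-153) + 20*(1/(4*(41/7))))*(-9) = (3*I*√17 + 20*((¼)*(7/41)))*(-9) = (3*I*√17 + 20*(7/164))*(-9) = (3*I*√17 + 35/41)*(-9) = (35/41 + 3*I*√17)*(-9) = -315/41 - 27*I*√17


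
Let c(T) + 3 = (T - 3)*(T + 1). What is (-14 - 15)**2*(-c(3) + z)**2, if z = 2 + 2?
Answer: 41209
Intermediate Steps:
c(T) = -3 + (1 + T)*(-3 + T) (c(T) = -3 + (T - 3)*(T + 1) = -3 + (-3 + T)*(1 + T) = -3 + (1 + T)*(-3 + T))
z = 4
(-14 - 15)**2*(-c(3) + z)**2 = (-14 - 15)**2*(-(-6 + 3**2 - 2*3) + 4)**2 = (-29)**2*(-(-6 + 9 - 6) + 4)**2 = 841*(-1*(-3) + 4)**2 = 841*(3 + 4)**2 = 841*7**2 = 841*49 = 41209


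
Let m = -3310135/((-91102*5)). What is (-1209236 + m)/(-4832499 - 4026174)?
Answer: 895635415/6561323802 ≈ 0.13650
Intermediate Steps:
m = 16147/2222 (m = -3310135/(-455510) = -3310135*(-1/455510) = 16147/2222 ≈ 7.2669)
(-1209236 + m)/(-4832499 - 4026174) = (-1209236 + 16147/2222)/(-4832499 - 4026174) = -2686906245/2222/(-8858673) = -2686906245/2222*(-1/8858673) = 895635415/6561323802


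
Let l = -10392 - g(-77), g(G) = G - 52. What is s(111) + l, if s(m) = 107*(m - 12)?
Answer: 330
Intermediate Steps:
g(G) = -52 + G
s(m) = -1284 + 107*m (s(m) = 107*(-12 + m) = -1284 + 107*m)
l = -10263 (l = -10392 - (-52 - 77) = -10392 - 1*(-129) = -10392 + 129 = -10263)
s(111) + l = (-1284 + 107*111) - 10263 = (-1284 + 11877) - 10263 = 10593 - 10263 = 330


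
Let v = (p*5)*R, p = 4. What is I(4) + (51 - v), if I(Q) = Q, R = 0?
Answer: 55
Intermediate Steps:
v = 0 (v = (4*5)*0 = 20*0 = 0)
I(4) + (51 - v) = 4 + (51 - 1*0) = 4 + (51 + 0) = 4 + 51 = 55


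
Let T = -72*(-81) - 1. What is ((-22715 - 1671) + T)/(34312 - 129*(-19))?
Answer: -18555/36763 ≈ -0.50472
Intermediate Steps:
T = 5831 (T = 5832 - 1 = 5831)
((-22715 - 1671) + T)/(34312 - 129*(-19)) = ((-22715 - 1671) + 5831)/(34312 - 129*(-19)) = (-24386 + 5831)/(34312 + 2451) = -18555/36763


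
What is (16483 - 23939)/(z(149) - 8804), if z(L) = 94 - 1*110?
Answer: 1864/2205 ≈ 0.84535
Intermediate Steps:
z(L) = -16 (z(L) = 94 - 110 = -16)
(16483 - 23939)/(z(149) - 8804) = (16483 - 23939)/(-16 - 8804) = -7456/(-8820) = -7456*(-1/8820) = 1864/2205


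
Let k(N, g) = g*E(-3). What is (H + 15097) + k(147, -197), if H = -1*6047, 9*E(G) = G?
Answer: 27347/3 ≈ 9115.7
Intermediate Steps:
E(G) = G/9
k(N, g) = -g/3 (k(N, g) = g*((⅑)*(-3)) = g*(-⅓) = -g/3)
H = -6047
(H + 15097) + k(147, -197) = (-6047 + 15097) - ⅓*(-197) = 9050 + 197/3 = 27347/3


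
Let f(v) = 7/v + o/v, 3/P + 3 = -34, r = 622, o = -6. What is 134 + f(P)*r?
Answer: -22612/3 ≈ -7537.3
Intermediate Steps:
P = -3/37 (P = 3/(-3 - 34) = 3/(-37) = 3*(-1/37) = -3/37 ≈ -0.081081)
f(v) = 1/v (f(v) = 7/v - 6/v = 1/v)
134 + f(P)*r = 134 + 622/(-3/37) = 134 - 37/3*622 = 134 - 23014/3 = -22612/3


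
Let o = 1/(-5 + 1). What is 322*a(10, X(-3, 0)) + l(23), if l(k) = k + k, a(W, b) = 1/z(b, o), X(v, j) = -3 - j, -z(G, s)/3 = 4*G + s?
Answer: 1150/21 ≈ 54.762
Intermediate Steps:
o = -¼ (o = 1/(-4) = -¼ ≈ -0.25000)
z(G, s) = -12*G - 3*s (z(G, s) = -3*(4*G + s) = -3*(s + 4*G) = -12*G - 3*s)
a(W, b) = 1/(¾ - 12*b) (a(W, b) = 1/(-12*b - 3*(-¼)) = 1/(-12*b + ¾) = 1/(¾ - 12*b))
l(k) = 2*k
322*a(10, X(-3, 0)) + l(23) = 322*(-4/(-3 + 48*(-3 - 1*0))) + 2*23 = 322*(-4/(-3 + 48*(-3 + 0))) + 46 = 322*(-4/(-3 + 48*(-3))) + 46 = 322*(-4/(-3 - 144)) + 46 = 322*(-4/(-147)) + 46 = 322*(-4*(-1/147)) + 46 = 322*(4/147) + 46 = 184/21 + 46 = 1150/21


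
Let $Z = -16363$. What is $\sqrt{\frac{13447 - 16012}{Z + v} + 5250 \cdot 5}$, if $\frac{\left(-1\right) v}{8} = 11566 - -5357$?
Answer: $\frac{\sqrt{604463129467305}}{151747} \approx 162.02$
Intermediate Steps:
$v = -135384$ ($v = - 8 \left(11566 - -5357\right) = - 8 \left(11566 + 5357\right) = \left(-8\right) 16923 = -135384$)
$\sqrt{\frac{13447 - 16012}{Z + v} + 5250 \cdot 5} = \sqrt{\frac{13447 - 16012}{-16363 - 135384} + 5250 \cdot 5} = \sqrt{- \frac{2565}{-151747} + 26250} = \sqrt{\left(-2565\right) \left(- \frac{1}{151747}\right) + 26250} = \sqrt{\frac{2565}{151747} + 26250} = \sqrt{\frac{3983361315}{151747}} = \frac{\sqrt{604463129467305}}{151747}$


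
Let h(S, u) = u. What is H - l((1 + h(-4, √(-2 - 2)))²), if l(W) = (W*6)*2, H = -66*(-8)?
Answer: 564 - 48*I ≈ 564.0 - 48.0*I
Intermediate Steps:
H = 528
l(W) = 12*W (l(W) = (6*W)*2 = 12*W)
H - l((1 + h(-4, √(-2 - 2)))²) = 528 - 12*(1 + √(-2 - 2))² = 528 - 12*(1 + √(-4))² = 528 - 12*(1 + 2*I)²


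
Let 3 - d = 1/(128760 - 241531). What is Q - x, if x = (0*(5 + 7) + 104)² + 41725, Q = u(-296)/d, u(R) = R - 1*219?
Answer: -17833432939/338314 ≈ -52713.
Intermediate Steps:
u(R) = -219 + R (u(R) = R - 219 = -219 + R)
d = 338314/112771 (d = 3 - 1/(128760 - 241531) = 3 - 1/(-112771) = 3 - 1*(-1/112771) = 3 + 1/112771 = 338314/112771 ≈ 3.0000)
Q = -58077065/338314 (Q = (-219 - 296)/(338314/112771) = -515*112771/338314 = -58077065/338314 ≈ -171.67)
x = 52541 (x = (0*12 + 104)² + 41725 = (0 + 104)² + 41725 = 104² + 41725 = 10816 + 41725 = 52541)
Q - x = -58077065/338314 - 1*52541 = -58077065/338314 - 52541 = -17833432939/338314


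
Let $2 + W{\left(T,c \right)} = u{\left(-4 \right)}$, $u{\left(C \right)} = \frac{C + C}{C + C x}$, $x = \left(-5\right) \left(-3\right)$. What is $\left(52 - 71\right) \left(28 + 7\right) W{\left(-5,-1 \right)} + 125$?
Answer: $\frac{10975}{8} \approx 1371.9$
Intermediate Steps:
$x = 15$
$u{\left(C \right)} = \frac{1}{8}$ ($u{\left(C \right)} = \frac{C + C}{C + C 15} = \frac{2 C}{C + 15 C} = \frac{2 C}{16 C} = 2 C \frac{1}{16 C} = \frac{1}{8}$)
$W{\left(T,c \right)} = - \frac{15}{8}$ ($W{\left(T,c \right)} = -2 + \frac{1}{8} = - \frac{15}{8}$)
$\left(52 - 71\right) \left(28 + 7\right) W{\left(-5,-1 \right)} + 125 = \left(52 - 71\right) \left(28 + 7\right) \left(- \frac{15}{8}\right) + 125 = \left(-19\right) 35 \left(- \frac{15}{8}\right) + 125 = \left(-665\right) \left(- \frac{15}{8}\right) + 125 = \frac{9975}{8} + 125 = \frac{10975}{8}$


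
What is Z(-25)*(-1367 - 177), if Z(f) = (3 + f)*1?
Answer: 33968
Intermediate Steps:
Z(f) = 3 + f
Z(-25)*(-1367 - 177) = (3 - 25)*(-1367 - 177) = -22*(-1544) = 33968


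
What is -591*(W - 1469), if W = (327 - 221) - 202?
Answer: 924915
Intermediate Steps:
W = -96 (W = 106 - 202 = -96)
-591*(W - 1469) = -591*(-96 - 1469) = -591*(-1565) = 924915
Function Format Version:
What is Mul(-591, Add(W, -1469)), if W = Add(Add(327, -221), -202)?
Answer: 924915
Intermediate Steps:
W = -96 (W = Add(106, -202) = -96)
Mul(-591, Add(W, -1469)) = Mul(-591, Add(-96, -1469)) = Mul(-591, -1565) = 924915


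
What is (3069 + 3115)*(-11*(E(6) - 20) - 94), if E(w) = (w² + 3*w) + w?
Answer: -3302256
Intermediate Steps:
E(w) = w² + 4*w
(3069 + 3115)*(-11*(E(6) - 20) - 94) = (3069 + 3115)*(-11*(6*(4 + 6) - 20) - 94) = 6184*(-11*(6*10 - 20) - 94) = 6184*(-11*(60 - 20) - 94) = 6184*(-11*40 - 94) = 6184*(-440 - 94) = 6184*(-534) = -3302256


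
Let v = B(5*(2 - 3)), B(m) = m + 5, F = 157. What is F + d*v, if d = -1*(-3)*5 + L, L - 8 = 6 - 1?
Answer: 157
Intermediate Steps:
L = 13 (L = 8 + (6 - 1) = 8 + 5 = 13)
B(m) = 5 + m
v = 0 (v = 5 + 5*(2 - 3) = 5 + 5*(-1) = 5 - 5 = 0)
d = 28 (d = -1*(-3)*5 + 13 = 3*5 + 13 = 15 + 13 = 28)
F + d*v = 157 + 28*0 = 157 + 0 = 157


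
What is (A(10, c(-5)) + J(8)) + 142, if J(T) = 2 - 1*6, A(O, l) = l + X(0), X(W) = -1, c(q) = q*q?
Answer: 162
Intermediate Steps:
c(q) = q²
A(O, l) = -1 + l (A(O, l) = l - 1 = -1 + l)
J(T) = -4 (J(T) = 2 - 6 = -4)
(A(10, c(-5)) + J(8)) + 142 = ((-1 + (-5)²) - 4) + 142 = ((-1 + 25) - 4) + 142 = (24 - 4) + 142 = 20 + 142 = 162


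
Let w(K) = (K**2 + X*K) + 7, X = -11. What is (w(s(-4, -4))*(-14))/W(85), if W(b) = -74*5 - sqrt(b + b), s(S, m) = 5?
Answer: -11914/13673 + 161*sqrt(170)/68365 ≈ -0.84065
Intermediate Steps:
w(K) = 7 + K**2 - 11*K (w(K) = (K**2 - 11*K) + 7 = 7 + K**2 - 11*K)
W(b) = -370 - sqrt(2)*sqrt(b) (W(b) = -370 - sqrt(2*b) = -370 - sqrt(2)*sqrt(b))
(w(s(-4, -4))*(-14))/W(85) = ((7 + 5**2 - 11*5)*(-14))/(-370 - sqrt(2)*sqrt(85)) = ((7 + 25 - 55)*(-14))/(-370 - sqrt(170)) = (-23*(-14))/(-370 - sqrt(170)) = 322/(-370 - sqrt(170))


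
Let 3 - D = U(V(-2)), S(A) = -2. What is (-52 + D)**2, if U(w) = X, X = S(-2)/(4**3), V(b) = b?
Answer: 2455489/1024 ≈ 2397.9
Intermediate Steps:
X = -1/32 (X = -2/(4**3) = -2/64 = -2*1/64 = -1/32 ≈ -0.031250)
U(w) = -1/32
D = 97/32 (D = 3 - 1*(-1/32) = 3 + 1/32 = 97/32 ≈ 3.0313)
(-52 + D)**2 = (-52 + 97/32)**2 = (-1567/32)**2 = 2455489/1024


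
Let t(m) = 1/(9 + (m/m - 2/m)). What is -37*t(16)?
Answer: -296/79 ≈ -3.7468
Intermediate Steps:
t(m) = 1/(10 - 2/m) (t(m) = 1/(9 + (1 - 2/m)) = 1/(10 - 2/m))
-37*t(16) = -37*16/(2*(-1 + 5*16)) = -37*16/(2*(-1 + 80)) = -37*16/(2*79) = -37*8/79 = -296/79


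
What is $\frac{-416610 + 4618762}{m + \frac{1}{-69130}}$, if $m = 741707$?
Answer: $\frac{290494767760}{51274204909} \approx 5.6655$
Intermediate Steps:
$\frac{-416610 + 4618762}{m + \frac{1}{-69130}} = \frac{-416610 + 4618762}{741707 + \frac{1}{-69130}} = \frac{4202152}{741707 - \frac{1}{69130}} = \frac{4202152}{\frac{51274204909}{69130}} = 4202152 \cdot \frac{69130}{51274204909} = \frac{290494767760}{51274204909}$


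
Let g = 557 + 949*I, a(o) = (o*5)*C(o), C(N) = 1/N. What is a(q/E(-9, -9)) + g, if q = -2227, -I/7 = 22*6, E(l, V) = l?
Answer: -876314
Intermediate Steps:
I = -924 (I = -154*6 = -7*132 = -924)
a(o) = 5 (a(o) = (o*5)/o = (5*o)/o = 5)
g = -876319 (g = 557 + 949*(-924) = 557 - 876876 = -876319)
a(q/E(-9, -9)) + g = 5 - 876319 = -876314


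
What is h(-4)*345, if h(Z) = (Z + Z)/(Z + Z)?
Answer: 345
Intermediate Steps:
h(Z) = 1 (h(Z) = (2*Z)/((2*Z)) = (2*Z)*(1/(2*Z)) = 1)
h(-4)*345 = 1*345 = 345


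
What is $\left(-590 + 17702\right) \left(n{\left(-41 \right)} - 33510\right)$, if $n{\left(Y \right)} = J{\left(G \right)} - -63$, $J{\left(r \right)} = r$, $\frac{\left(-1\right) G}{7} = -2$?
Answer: $-572105496$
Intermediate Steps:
$G = 14$ ($G = \left(-7\right) \left(-2\right) = 14$)
$n{\left(Y \right)} = 77$ ($n{\left(Y \right)} = 14 - -63 = 14 + 63 = 77$)
$\left(-590 + 17702\right) \left(n{\left(-41 \right)} - 33510\right) = \left(-590 + 17702\right) \left(77 - 33510\right) = 17112 \left(-33433\right) = -572105496$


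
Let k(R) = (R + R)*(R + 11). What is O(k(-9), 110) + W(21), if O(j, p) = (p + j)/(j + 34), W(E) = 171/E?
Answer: -202/7 ≈ -28.857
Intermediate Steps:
k(R) = 2*R*(11 + R) (k(R) = (2*R)*(11 + R) = 2*R*(11 + R))
O(j, p) = (j + p)/(34 + j)
O(k(-9), 110) + W(21) = (2*(-9)*(11 - 9) + 110)/(34 + 2*(-9)*(11 - 9)) + 171/21 = (2*(-9)*2 + 110)/(34 + 2*(-9)*2) + 171*(1/21) = (-36 + 110)/(34 - 36) + 57/7 = 74/(-2) + 57/7 = -½*74 + 57/7 = -37 + 57/7 = -202/7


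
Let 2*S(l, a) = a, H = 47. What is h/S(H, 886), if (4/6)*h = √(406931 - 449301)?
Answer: 3*I*√42370/886 ≈ 0.69697*I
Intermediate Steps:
S(l, a) = a/2
h = 3*I*√42370/2 (h = 3*√(406931 - 449301)/2 = 3*√(-42370)/2 = 3*(I*√42370)/2 = 3*I*√42370/2 ≈ 308.76*I)
h/S(H, 886) = (3*I*√42370/2)/(((½)*886)) = (3*I*√42370/2)/443 = (3*I*√42370/2)*(1/443) = 3*I*√42370/886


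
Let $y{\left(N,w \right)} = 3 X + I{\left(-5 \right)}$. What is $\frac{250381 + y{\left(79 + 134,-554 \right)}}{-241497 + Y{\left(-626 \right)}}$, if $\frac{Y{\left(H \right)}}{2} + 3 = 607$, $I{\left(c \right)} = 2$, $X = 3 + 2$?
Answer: $- \frac{250398}{240289} \approx -1.0421$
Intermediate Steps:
$X = 5$
$Y{\left(H \right)} = 1208$ ($Y{\left(H \right)} = -6 + 2 \cdot 607 = -6 + 1214 = 1208$)
$y{\left(N,w \right)} = 17$ ($y{\left(N,w \right)} = 3 \cdot 5 + 2 = 15 + 2 = 17$)
$\frac{250381 + y{\left(79 + 134,-554 \right)}}{-241497 + Y{\left(-626 \right)}} = \frac{250381 + 17}{-241497 + 1208} = \frac{250398}{-240289} = 250398 \left(- \frac{1}{240289}\right) = - \frac{250398}{240289}$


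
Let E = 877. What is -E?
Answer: -877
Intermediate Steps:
-E = -1*877 = -877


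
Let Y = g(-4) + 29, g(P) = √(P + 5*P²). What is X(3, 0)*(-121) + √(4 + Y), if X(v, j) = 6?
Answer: -726 + √(33 + 2*√19) ≈ -719.54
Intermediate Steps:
Y = 29 + 2*√19 (Y = √(-4*(1 + 5*(-4))) + 29 = √(-4*(1 - 20)) + 29 = √(-4*(-19)) + 29 = √76 + 29 = 2*√19 + 29 = 29 + 2*√19 ≈ 37.718)
X(3, 0)*(-121) + √(4 + Y) = 6*(-121) + √(4 + (29 + 2*√19)) = -726 + √(33 + 2*√19)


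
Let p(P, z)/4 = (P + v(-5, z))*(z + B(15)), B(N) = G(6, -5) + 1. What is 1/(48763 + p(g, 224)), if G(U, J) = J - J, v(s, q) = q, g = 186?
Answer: 1/417763 ≈ 2.3937e-6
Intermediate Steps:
G(U, J) = 0
B(N) = 1 (B(N) = 0 + 1 = 1)
p(P, z) = 4*(1 + z)*(P + z) (p(P, z) = 4*((P + z)*(z + 1)) = 4*((P + z)*(1 + z)) = 4*((1 + z)*(P + z)) = 4*(1 + z)*(P + z))
1/(48763 + p(g, 224)) = 1/(48763 + (4*186 + 4*224 + 4*224² + 4*186*224)) = 1/(48763 + (744 + 896 + 4*50176 + 166656)) = 1/(48763 + (744 + 896 + 200704 + 166656)) = 1/(48763 + 369000) = 1/417763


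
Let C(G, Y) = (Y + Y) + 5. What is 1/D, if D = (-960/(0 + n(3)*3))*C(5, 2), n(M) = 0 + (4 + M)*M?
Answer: -7/960 ≈ -0.0072917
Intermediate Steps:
n(M) = M*(4 + M) (n(M) = 0 + M*(4 + M) = M*(4 + M))
C(G, Y) = 5 + 2*Y (C(G, Y) = 2*Y + 5 = 5 + 2*Y)
D = -960/7 (D = (-960/(0 + (3*(4 + 3))*3))*(5 + 2*2) = (-960/(0 + (3*7)*3))*(5 + 4) = -960/(0 + 21*3)*9 = -960/(0 + 63)*9 = -960/63*9 = -24*40/63*9 = -320/21*9 = -960/7 ≈ -137.14)
1/D = 1/(-960/7) = -7/960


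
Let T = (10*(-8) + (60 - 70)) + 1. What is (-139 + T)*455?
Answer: -103740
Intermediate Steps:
T = -89 (T = (-80 - 10) + 1 = -90 + 1 = -89)
(-139 + T)*455 = (-139 - 89)*455 = -228*455 = -103740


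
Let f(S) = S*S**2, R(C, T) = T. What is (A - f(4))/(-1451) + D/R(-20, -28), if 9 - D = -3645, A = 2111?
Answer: -382805/2902 ≈ -131.91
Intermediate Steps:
f(S) = S**3
D = 3654 (D = 9 - 1*(-3645) = 9 + 3645 = 3654)
(A - f(4))/(-1451) + D/R(-20, -28) = (2111 - 1*4**3)/(-1451) + 3654/(-28) = (2111 - 1*64)*(-1/1451) + 3654*(-1/28) = (2111 - 64)*(-1/1451) - 261/2 = 2047*(-1/1451) - 261/2 = -2047/1451 - 261/2 = -382805/2902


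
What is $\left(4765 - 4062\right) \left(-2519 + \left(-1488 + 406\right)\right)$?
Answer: $-2531503$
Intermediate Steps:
$\left(4765 - 4062\right) \left(-2519 + \left(-1488 + 406\right)\right) = 703 \left(-2519 - 1082\right) = 703 \left(-3601\right) = -2531503$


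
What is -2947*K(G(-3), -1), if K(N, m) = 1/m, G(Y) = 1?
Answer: 2947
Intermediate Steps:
-2947*K(G(-3), -1) = -2947/(-1) = -2947*(-1) = 2947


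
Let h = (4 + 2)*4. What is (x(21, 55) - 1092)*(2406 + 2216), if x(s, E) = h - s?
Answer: -5033358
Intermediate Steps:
h = 24 (h = 6*4 = 24)
x(s, E) = 24 - s
(x(21, 55) - 1092)*(2406 + 2216) = ((24 - 1*21) - 1092)*(2406 + 2216) = ((24 - 21) - 1092)*4622 = (3 - 1092)*4622 = -1089*4622 = -5033358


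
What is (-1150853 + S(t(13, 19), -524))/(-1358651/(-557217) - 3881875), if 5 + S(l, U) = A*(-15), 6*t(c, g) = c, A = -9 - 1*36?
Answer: 640901520711/2163045383224 ≈ 0.29630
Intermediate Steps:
A = -45 (A = -9 - 36 = -45)
t(c, g) = c/6
S(l, U) = 670 (S(l, U) = -5 - 45*(-15) = -5 + 675 = 670)
(-1150853 + S(t(13, 19), -524))/(-1358651/(-557217) - 3881875) = (-1150853 + 670)/(-1358651/(-557217) - 3881875) = -1150183/(-1358651*(-1/557217) - 3881875) = -1150183/(1358651/557217 - 3881875) = -1150183/(-2163045383224/557217) = -1150183*(-557217/2163045383224) = 640901520711/2163045383224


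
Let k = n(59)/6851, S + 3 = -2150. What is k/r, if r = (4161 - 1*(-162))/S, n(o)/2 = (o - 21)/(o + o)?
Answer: -81814/1747395507 ≈ -4.6821e-5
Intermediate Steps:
S = -2153 (S = -3 - 2150 = -2153)
n(o) = (-21 + o)/o (n(o) = 2*((o - 21)/(o + o)) = 2*((-21 + o)/((2*o))) = 2*((-21 + o)*(1/(2*o))) = 2*((-21 + o)/(2*o)) = (-21 + o)/o)
k = 38/404209 (k = ((-21 + 59)/59)/6851 = ((1/59)*38)*(1/6851) = (38/59)*(1/6851) = 38/404209 ≈ 9.4011e-5)
r = -4323/2153 (r = (4161 - 1*(-162))/(-2153) = (4161 + 162)*(-1/2153) = 4323*(-1/2153) = -4323/2153 ≈ -2.0079)
k/r = 38/(404209*(-4323/2153)) = (38/404209)*(-2153/4323) = -81814/1747395507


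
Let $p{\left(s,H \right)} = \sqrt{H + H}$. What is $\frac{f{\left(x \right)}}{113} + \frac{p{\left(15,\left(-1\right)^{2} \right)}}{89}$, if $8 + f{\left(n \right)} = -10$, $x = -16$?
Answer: $- \frac{18}{113} + \frac{\sqrt{2}}{89} \approx -0.1434$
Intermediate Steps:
$f{\left(n \right)} = -18$ ($f{\left(n \right)} = -8 - 10 = -18$)
$p{\left(s,H \right)} = \sqrt{2} \sqrt{H}$ ($p{\left(s,H \right)} = \sqrt{2 H} = \sqrt{2} \sqrt{H}$)
$\frac{f{\left(x \right)}}{113} + \frac{p{\left(15,\left(-1\right)^{2} \right)}}{89} = - \frac{18}{113} + \frac{\sqrt{2} \sqrt{\left(-1\right)^{2}}}{89} = \left(-18\right) \frac{1}{113} + \sqrt{2} \sqrt{1} \cdot \frac{1}{89} = - \frac{18}{113} + \sqrt{2} \cdot 1 \cdot \frac{1}{89} = - \frac{18}{113} + \sqrt{2} \cdot \frac{1}{89} = - \frac{18}{113} + \frac{\sqrt{2}}{89}$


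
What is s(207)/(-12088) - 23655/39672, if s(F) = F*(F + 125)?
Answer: -6606053/1051656 ≈ -6.2816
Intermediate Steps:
s(F) = F*(125 + F)
s(207)/(-12088) - 23655/39672 = (207*(125 + 207))/(-12088) - 23655/39672 = (207*332)*(-1/12088) - 23655*1/39672 = 68724*(-1/12088) - 415/696 = -17181/3022 - 415/696 = -6606053/1051656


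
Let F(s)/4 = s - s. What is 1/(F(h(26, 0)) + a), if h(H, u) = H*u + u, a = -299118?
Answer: -1/299118 ≈ -3.3432e-6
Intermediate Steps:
h(H, u) = u + H*u
F(s) = 0 (F(s) = 4*(s - s) = 4*0 = 0)
1/(F(h(26, 0)) + a) = 1/(0 - 299118) = 1/(-299118) = -1/299118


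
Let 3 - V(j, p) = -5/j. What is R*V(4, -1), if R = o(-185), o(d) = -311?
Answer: -5287/4 ≈ -1321.8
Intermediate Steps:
V(j, p) = 3 + 5/j (V(j, p) = 3 - (-5)/j = 3 + 5/j)
R = -311
R*V(4, -1) = -311*(3 + 5/4) = -311*17/4 = -5287/4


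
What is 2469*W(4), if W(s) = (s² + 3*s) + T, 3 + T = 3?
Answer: 69132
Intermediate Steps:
T = 0 (T = -3 + 3 = 0)
W(s) = s² + 3*s (W(s) = (s² + 3*s) + 0 = s² + 3*s)
2469*W(4) = 2469*(4*(3 + 4)) = 2469*(4*7) = 2469*28 = 69132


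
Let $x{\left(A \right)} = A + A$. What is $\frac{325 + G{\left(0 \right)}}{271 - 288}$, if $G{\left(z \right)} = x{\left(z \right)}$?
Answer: $- \frac{325}{17} \approx -19.118$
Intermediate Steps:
$x{\left(A \right)} = 2 A$
$G{\left(z \right)} = 2 z$
$\frac{325 + G{\left(0 \right)}}{271 - 288} = \frac{325 + 2 \cdot 0}{271 - 288} = \frac{325 + 0}{-17} = 325 \left(- \frac{1}{17}\right) = - \frac{325}{17}$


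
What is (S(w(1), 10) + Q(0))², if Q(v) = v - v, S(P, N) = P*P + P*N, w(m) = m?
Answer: 121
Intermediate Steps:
S(P, N) = P² + N*P
Q(v) = 0
(S(w(1), 10) + Q(0))² = (1*(10 + 1) + 0)² = (1*11 + 0)² = (11 + 0)² = 11² = 121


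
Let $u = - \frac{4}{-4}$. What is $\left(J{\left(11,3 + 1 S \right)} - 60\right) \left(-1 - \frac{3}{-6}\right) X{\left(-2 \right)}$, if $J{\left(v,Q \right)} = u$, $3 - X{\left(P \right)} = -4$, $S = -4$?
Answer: $\frac{413}{2} \approx 206.5$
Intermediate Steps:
$X{\left(P \right)} = 7$ ($X{\left(P \right)} = 3 - -4 = 3 + 4 = 7$)
$u = 1$ ($u = \left(-4\right) \left(- \frac{1}{4}\right) = 1$)
$J{\left(v,Q \right)} = 1$
$\left(J{\left(11,3 + 1 S \right)} - 60\right) \left(-1 - \frac{3}{-6}\right) X{\left(-2 \right)} = \left(1 - 60\right) \left(-1 - \frac{3}{-6}\right) 7 = \left(1 - 60\right) \left(-1 - - \frac{1}{2}\right) 7 = - 59 \left(-1 + \frac{1}{2}\right) 7 = - 59 \left(\left(- \frac{1}{2}\right) 7\right) = \left(-59\right) \left(- \frac{7}{2}\right) = \frac{413}{2}$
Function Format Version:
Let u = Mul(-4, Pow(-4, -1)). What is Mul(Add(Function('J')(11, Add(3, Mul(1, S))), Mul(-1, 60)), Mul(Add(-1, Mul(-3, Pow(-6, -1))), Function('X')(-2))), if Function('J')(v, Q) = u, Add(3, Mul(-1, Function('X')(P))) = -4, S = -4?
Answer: Rational(413, 2) ≈ 206.50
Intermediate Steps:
Function('X')(P) = 7 (Function('X')(P) = Add(3, Mul(-1, -4)) = Add(3, 4) = 7)
u = 1 (u = Mul(-4, Rational(-1, 4)) = 1)
Function('J')(v, Q) = 1
Mul(Add(Function('J')(11, Add(3, Mul(1, S))), Mul(-1, 60)), Mul(Add(-1, Mul(-3, Pow(-6, -1))), Function('X')(-2))) = Mul(Add(1, Mul(-1, 60)), Mul(Add(-1, Mul(-3, Pow(-6, -1))), 7)) = Mul(Add(1, -60), Mul(Add(-1, Mul(-3, Rational(-1, 6))), 7)) = Mul(-59, Mul(Add(-1, Rational(1, 2)), 7)) = Mul(-59, Mul(Rational(-1, 2), 7)) = Mul(-59, Rational(-7, 2)) = Rational(413, 2)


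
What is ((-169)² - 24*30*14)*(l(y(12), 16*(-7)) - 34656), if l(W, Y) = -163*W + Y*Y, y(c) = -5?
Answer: -393589857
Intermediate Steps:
l(W, Y) = Y² - 163*W (l(W, Y) = -163*W + Y² = Y² - 163*W)
((-169)² - 24*30*14)*(l(y(12), 16*(-7)) - 34656) = ((-169)² - 24*30*14)*(((16*(-7))² - 163*(-5)) - 34656) = (28561 - 720*14)*(((-112)² + 815) - 34656) = (28561 - 10080)*((12544 + 815) - 34656) = 18481*(13359 - 34656) = 18481*(-21297) = -393589857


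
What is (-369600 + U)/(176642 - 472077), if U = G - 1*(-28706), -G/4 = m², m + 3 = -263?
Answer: 623918/295435 ≈ 2.1119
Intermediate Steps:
m = -266 (m = -3 - 263 = -266)
G = -283024 (G = -4*(-266)² = -4*70756 = -283024)
U = -254318 (U = -283024 - 1*(-28706) = -283024 + 28706 = -254318)
(-369600 + U)/(176642 - 472077) = (-369600 - 254318)/(176642 - 472077) = -623918/(-295435) = -623918*(-1/295435) = 623918/295435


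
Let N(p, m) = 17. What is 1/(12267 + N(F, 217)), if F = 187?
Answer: 1/12284 ≈ 8.1407e-5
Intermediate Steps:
1/(12267 + N(F, 217)) = 1/(12267 + 17) = 1/12284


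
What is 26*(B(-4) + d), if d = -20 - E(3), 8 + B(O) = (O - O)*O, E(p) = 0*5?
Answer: -728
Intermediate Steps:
E(p) = 0
B(O) = -8 (B(O) = -8 + (O - O)*O = -8 + 0*O = -8 + 0 = -8)
d = -20 (d = -20 - 1*0 = -20 + 0 = -20)
26*(B(-4) + d) = 26*(-8 - 20) = 26*(-28) = -728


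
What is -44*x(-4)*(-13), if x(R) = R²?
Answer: 9152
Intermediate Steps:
-44*x(-4)*(-13) = -44*(-4)²*(-13) = -44*16*(-13) = -704*(-13) = 9152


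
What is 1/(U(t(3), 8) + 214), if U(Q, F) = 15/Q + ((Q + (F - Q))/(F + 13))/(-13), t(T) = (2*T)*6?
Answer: 364/78037 ≈ 0.0046645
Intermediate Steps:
t(T) = 12*T
U(Q, F) = 15/Q - F/(13*(13 + F)) (U(Q, F) = 15/Q + (F/(13 + F))*(-1/13) = 15/Q - F/(13*(13 + F)))
1/(U(t(3), 8) + 214) = 1/((2535 + 195*8 - 1*8*12*3)/(13*((12*3))*(13 + 8)) + 214) = 1/((1/13)*(2535 + 1560 - 1*8*36)/(36*21) + 214) = 1/((1/13)*(1/36)*(1/21)*(2535 + 1560 - 288) + 214) = 1/((1/13)*(1/36)*(1/21)*3807 + 214) = 1/(141/364 + 214) = 1/(78037/364) = 364/78037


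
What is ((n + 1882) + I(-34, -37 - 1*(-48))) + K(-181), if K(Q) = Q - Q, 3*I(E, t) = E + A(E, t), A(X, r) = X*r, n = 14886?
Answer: 16632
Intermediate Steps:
I(E, t) = E/3 + E*t/3 (I(E, t) = (E + E*t)/3 = E/3 + E*t/3)
K(Q) = 0
((n + 1882) + I(-34, -37 - 1*(-48))) + K(-181) = ((14886 + 1882) + (⅓)*(-34)*(1 + (-37 - 1*(-48)))) + 0 = (16768 + (⅓)*(-34)*(1 + (-37 + 48))) + 0 = (16768 + (⅓)*(-34)*(1 + 11)) + 0 = (16768 + (⅓)*(-34)*12) + 0 = (16768 - 136) + 0 = 16632 + 0 = 16632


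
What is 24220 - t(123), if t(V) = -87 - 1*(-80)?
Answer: 24227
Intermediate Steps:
t(V) = -7 (t(V) = -87 + 80 = -7)
24220 - t(123) = 24220 - 1*(-7) = 24220 + 7 = 24227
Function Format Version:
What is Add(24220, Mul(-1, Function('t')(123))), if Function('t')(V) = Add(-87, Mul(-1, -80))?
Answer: 24227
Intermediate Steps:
Function('t')(V) = -7 (Function('t')(V) = Add(-87, 80) = -7)
Add(24220, Mul(-1, Function('t')(123))) = Add(24220, Mul(-1, -7)) = Add(24220, 7) = 24227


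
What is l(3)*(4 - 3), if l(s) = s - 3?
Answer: 0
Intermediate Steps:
l(s) = -3 + s
l(3)*(4 - 3) = (-3 + 3)*(4 - 3) = 0*1 = 0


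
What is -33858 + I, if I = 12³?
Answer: -32130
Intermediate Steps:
I = 1728
-33858 + I = -33858 + 1728 = -32130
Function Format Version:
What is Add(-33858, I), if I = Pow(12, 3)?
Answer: -32130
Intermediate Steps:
I = 1728
Add(-33858, I) = Add(-33858, 1728) = -32130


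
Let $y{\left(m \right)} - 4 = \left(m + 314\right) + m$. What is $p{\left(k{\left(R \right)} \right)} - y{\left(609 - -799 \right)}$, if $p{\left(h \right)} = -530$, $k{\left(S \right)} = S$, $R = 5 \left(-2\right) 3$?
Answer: $-3664$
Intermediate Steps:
$R = -30$ ($R = \left(-10\right) 3 = -30$)
$y{\left(m \right)} = 318 + 2 m$ ($y{\left(m \right)} = 4 + \left(\left(m + 314\right) + m\right) = 4 + \left(\left(314 + m\right) + m\right) = 4 + \left(314 + 2 m\right) = 318 + 2 m$)
$p{\left(k{\left(R \right)} \right)} - y{\left(609 - -799 \right)} = -530 - \left(318 + 2 \left(609 - -799\right)\right) = -530 - \left(318 + 2 \left(609 + 799\right)\right) = -530 - \left(318 + 2 \cdot 1408\right) = -530 - \left(318 + 2816\right) = -530 - 3134 = -3664$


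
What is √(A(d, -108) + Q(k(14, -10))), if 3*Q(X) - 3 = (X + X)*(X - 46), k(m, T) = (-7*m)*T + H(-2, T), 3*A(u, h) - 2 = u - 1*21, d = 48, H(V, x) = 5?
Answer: √5549586/3 ≈ 785.25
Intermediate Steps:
A(u, h) = -19/3 + u/3 (A(u, h) = ⅔ + (u - 1*21)/3 = ⅔ + (u - 21)/3 = ⅔ + (-21 + u)/3 = ⅔ + (-7 + u/3) = -19/3 + u/3)
k(m, T) = 5 - 7*T*m (k(m, T) = (-7*m)*T + 5 = -7*T*m + 5 = 5 - 7*T*m)
Q(X) = 1 + 2*X*(-46 + X)/3 (Q(X) = 1 + ((X + X)*(X - 46))/3 = 1 + ((2*X)*(-46 + X))/3 = 1 + (2*X*(-46 + X))/3 = 1 + 2*X*(-46 + X)/3)
√(A(d, -108) + Q(k(14, -10))) = √((-19/3 + (⅓)*48) + (1 - 92*(5 - 7*(-10)*14)/3 + 2*(5 - 7*(-10)*14)²/3)) = √((-19/3 + 16) + (1 - 92*(5 + 980)/3 + 2*(5 + 980)²/3)) = √(29/3 + (1 - 92/3*985 + (⅔)*985²)) = √(29/3 + (1 - 90620/3 + (⅔)*970225)) = √(29/3 + (1 - 90620/3 + 1940450/3)) = √(29/3 + 616611) = √(1849862/3) = √5549586/3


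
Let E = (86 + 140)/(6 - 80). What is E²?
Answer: 12769/1369 ≈ 9.3272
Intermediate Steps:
E = -113/37 (E = 226/(-74) = 226*(-1/74) = -113/37 ≈ -3.0541)
E² = (-113/37)² = 12769/1369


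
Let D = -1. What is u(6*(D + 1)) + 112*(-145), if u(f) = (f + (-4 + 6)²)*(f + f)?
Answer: -16240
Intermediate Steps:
u(f) = 2*f*(4 + f) (u(f) = (f + 2²)*(2*f) = (f + 4)*(2*f) = (4 + f)*(2*f) = 2*f*(4 + f))
u(6*(D + 1)) + 112*(-145) = 2*(6*(-1 + 1))*(4 + 6*(-1 + 1)) + 112*(-145) = 2*(6*0)*(4 + 6*0) - 16240 = 2*0*(4 + 0) - 16240 = 2*0*4 - 16240 = 0 - 16240 = -16240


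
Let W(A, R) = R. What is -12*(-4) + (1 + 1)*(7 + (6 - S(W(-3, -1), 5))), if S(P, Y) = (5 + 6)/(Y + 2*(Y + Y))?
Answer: 1828/25 ≈ 73.120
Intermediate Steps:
S(P, Y) = 11/(5*Y) (S(P, Y) = 11/(Y + 2*(2*Y)) = 11/(Y + 4*Y) = 11/((5*Y)) = 11*(1/(5*Y)) = 11/(5*Y))
-12*(-4) + (1 + 1)*(7 + (6 - S(W(-3, -1), 5))) = -12*(-4) + (1 + 1)*(7 + (6 - 11/(5*5))) = 48 + 2*(7 + (6 - 11/(5*5))) = 48 + 2*(7 + (6 - 1*11/25)) = 48 + 2*(7 + (6 - 11/25)) = 48 + 2*(7 + 139/25) = 48 + 2*(314/25) = 48 + 628/25 = 1828/25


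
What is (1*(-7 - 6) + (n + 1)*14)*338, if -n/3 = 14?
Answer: -198406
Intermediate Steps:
n = -42 (n = -3*14 = -42)
(1*(-7 - 6) + (n + 1)*14)*338 = (1*(-7 - 6) + (-42 + 1)*14)*338 = (1*(-13) - 41*14)*338 = (-13 - 574)*338 = -587*338 = -198406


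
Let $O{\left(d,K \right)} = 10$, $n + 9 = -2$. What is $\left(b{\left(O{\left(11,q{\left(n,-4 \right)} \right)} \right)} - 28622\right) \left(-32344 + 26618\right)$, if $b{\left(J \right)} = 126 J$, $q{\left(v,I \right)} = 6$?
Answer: $156674812$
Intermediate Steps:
$n = -11$ ($n = -9 - 2 = -11$)
$\left(b{\left(O{\left(11,q{\left(n,-4 \right)} \right)} \right)} - 28622\right) \left(-32344 + 26618\right) = \left(126 \cdot 10 - 28622\right) \left(-32344 + 26618\right) = \left(1260 - 28622\right) \left(-5726\right) = \left(-27362\right) \left(-5726\right) = 156674812$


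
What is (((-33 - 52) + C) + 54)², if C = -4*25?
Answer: 17161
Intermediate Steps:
C = -100
(((-33 - 52) + C) + 54)² = (((-33 - 52) - 100) + 54)² = ((-85 - 100) + 54)² = (-185 + 54)² = (-131)² = 17161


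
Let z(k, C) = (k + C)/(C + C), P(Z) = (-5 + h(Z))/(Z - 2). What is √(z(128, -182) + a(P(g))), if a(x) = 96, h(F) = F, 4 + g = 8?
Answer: √3184818/182 ≈ 9.8055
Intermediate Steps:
g = 4 (g = -4 + 8 = 4)
P(Z) = (-5 + Z)/(-2 + Z) (P(Z) = (-5 + Z)/(Z - 2) = (-5 + Z)/(-2 + Z))
z(k, C) = (C + k)/(2*C) (z(k, C) = (C + k)/((2*C)) = (C + k)*(1/(2*C)) = (C + k)/(2*C))
√(z(128, -182) + a(P(g))) = √((½)*(-182 + 128)/(-182) + 96) = √((½)*(-1/182)*(-54) + 96) = √(27/182 + 96) = √(17499/182) = √3184818/182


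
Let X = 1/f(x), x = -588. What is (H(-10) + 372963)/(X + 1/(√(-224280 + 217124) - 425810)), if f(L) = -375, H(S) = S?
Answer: -25380455174123894250/181633661381 + 104893031250*I*√1789/181633661381 ≈ -1.3973e+8 + 24.426*I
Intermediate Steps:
X = -1/375 (X = 1/(-375) = -1/375 ≈ -0.0026667)
(H(-10) + 372963)/(X + 1/(√(-224280 + 217124) - 425810)) = (-10 + 372963)/(-1/375 + 1/(√(-224280 + 217124) - 425810)) = 372953/(-1/375 + 1/(√(-7156) - 425810)) = 372953/(-1/375 + 1/(2*I*√1789 - 425810)) = 372953/(-1/375 + 1/(-425810 + 2*I*√1789))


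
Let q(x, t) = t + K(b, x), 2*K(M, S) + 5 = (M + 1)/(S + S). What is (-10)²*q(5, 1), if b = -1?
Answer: -150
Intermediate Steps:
K(M, S) = -5/2 + (1 + M)/(4*S) (K(M, S) = -5/2 + ((M + 1)/(S + S))/2 = -5/2 + ((1 + M)/((2*S)))/2 = -5/2 + ((1 + M)*(1/(2*S)))/2 = -5/2 + ((1 + M)/(2*S))/2 = -5/2 + (1 + M)/(4*S))
q(x, t) = -5/2 + t (q(x, t) = t + (1 - 1 - 10*x)/(4*x) = t + (-10*x)/(4*x) = t - 5/2 = -5/2 + t)
(-10)²*q(5, 1) = (-10)²*(-5/2 + 1) = 100*(-3/2) = -150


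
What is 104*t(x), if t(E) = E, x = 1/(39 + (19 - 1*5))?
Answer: 104/53 ≈ 1.9623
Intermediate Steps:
x = 1/53 (x = 1/(39 + (19 - 5)) = 1/(39 + 14) = 1/53 ≈ 0.018868)
104*t(x) = 104*(1/53) = 104/53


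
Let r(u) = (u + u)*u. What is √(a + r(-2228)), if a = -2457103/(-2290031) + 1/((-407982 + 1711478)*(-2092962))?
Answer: √24219504176107426565938513223564287155368487/1561897091523382428 ≈ 3150.9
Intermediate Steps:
a = 6703388782548474625/6247588366093529712 (a = -2457103*(-1/2290031) - 1/2092962/1303496 = 2457103/2290031 + (1/1303496)*(-1/2092962) = 2457103/2290031 - 1/2728167595152 = 6703388782548474625/6247588366093529712 ≈ 1.0730)
r(u) = 2*u² (r(u) = (2*u)*u = 2*u²)
√(a + r(-2228)) = √(6703388782548474625/6247588366093529712 + 2*(-2228)²) = √(6703388782548474625/6247588366093529712 + 2*4963984) = √(6703388782548474625/6247588366093529712 + 9927968) = √(62025864079137630536259841/6247588366093529712) = √24219504176107426565938513223564287155368487/1561897091523382428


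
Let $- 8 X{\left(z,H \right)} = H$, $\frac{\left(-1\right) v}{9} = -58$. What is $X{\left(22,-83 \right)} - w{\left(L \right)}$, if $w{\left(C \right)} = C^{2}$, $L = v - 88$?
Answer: $- \frac{1506765}{8} \approx -1.8835 \cdot 10^{5}$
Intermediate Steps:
$v = 522$ ($v = \left(-9\right) \left(-58\right) = 522$)
$X{\left(z,H \right)} = - \frac{H}{8}$
$L = 434$ ($L = 522 - 88 = 434$)
$X{\left(22,-83 \right)} - w{\left(L \right)} = \left(- \frac{1}{8}\right) \left(-83\right) - 434^{2} = \frac{83}{8} - 188356 = - \frac{1506765}{8}$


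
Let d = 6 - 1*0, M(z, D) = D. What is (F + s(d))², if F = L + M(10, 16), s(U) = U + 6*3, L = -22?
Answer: 324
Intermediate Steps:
d = 6 (d = 6 + 0 = 6)
s(U) = 18 + U (s(U) = U + 18 = 18 + U)
F = -6 (F = -22 + 16 = -6)
(F + s(d))² = (-6 + (18 + 6))² = (-6 + 24)² = 18² = 324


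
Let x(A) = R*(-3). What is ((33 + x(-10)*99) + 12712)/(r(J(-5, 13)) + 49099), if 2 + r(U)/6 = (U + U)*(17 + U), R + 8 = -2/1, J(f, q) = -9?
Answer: 2245/6889 ≈ 0.32588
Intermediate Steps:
R = -10 (R = -8 - 2/1 = -8 - 2*1 = -8 - 2 = -10)
r(U) = -12 + 12*U*(17 + U) (r(U) = -12 + 6*((U + U)*(17 + U)) = -12 + 6*((2*U)*(17 + U)) = -12 + 6*(2*U*(17 + U)) = -12 + 12*U*(17 + U))
x(A) = 30 (x(A) = -10*(-3) = 30)
((33 + x(-10)*99) + 12712)/(r(J(-5, 13)) + 49099) = ((33 + 30*99) + 12712)/((-12 + 12*(-9)² + 204*(-9)) + 49099) = ((33 + 2970) + 12712)/((-12 + 12*81 - 1836) + 49099) = (3003 + 12712)/((-12 + 972 - 1836) + 49099) = 15715/(-876 + 49099) = 15715/48223 = 15715*(1/48223) = 2245/6889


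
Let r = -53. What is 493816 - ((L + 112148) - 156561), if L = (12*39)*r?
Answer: 563033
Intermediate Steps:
L = -24804 (L = (12*39)*(-53) = 468*(-53) = -24804)
493816 - ((L + 112148) - 156561) = 493816 - ((-24804 + 112148) - 156561) = 493816 - (87344 - 156561) = 493816 - 1*(-69217) = 493816 + 69217 = 563033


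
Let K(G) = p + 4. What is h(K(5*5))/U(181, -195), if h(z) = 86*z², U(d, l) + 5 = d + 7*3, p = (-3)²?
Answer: 14534/197 ≈ 73.777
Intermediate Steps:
p = 9
U(d, l) = 16 + d (U(d, l) = -5 + (d + 7*3) = -5 + (d + 21) = -5 + (21 + d) = 16 + d)
K(G) = 13 (K(G) = 9 + 4 = 13)
h(K(5*5))/U(181, -195) = (86*13²)/(16 + 181) = (86*169)/197 = 14534*(1/197) = 14534/197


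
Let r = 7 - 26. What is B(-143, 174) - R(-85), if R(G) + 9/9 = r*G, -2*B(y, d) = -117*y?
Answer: -19959/2 ≈ -9979.5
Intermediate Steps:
r = -19
B(y, d) = 117*y/2 (B(y, d) = -(-117)*y/2 = 117*y/2)
R(G) = -1 - 19*G
B(-143, 174) - R(-85) = (117/2)*(-143) - (-1 - 19*(-85)) = -16731/2 - (-1 + 1615) = -16731/2 - 1*1614 = -16731/2 - 1614 = -19959/2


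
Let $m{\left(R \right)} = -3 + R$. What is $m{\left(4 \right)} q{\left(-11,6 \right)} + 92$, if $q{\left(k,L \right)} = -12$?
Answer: $80$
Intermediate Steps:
$m{\left(4 \right)} q{\left(-11,6 \right)} + 92 = \left(-3 + 4\right) \left(-12\right) + 92 = 1 \left(-12\right) + 92 = -12 + 92 = 80$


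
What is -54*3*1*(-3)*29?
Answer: 14094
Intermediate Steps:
-54*3*1*(-3)*29 = -162*(-3)*29 = -54*(-9)*29 = 486*29 = 14094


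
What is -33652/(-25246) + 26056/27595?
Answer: 793218358/348331685 ≈ 2.2772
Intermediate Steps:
-33652/(-25246) + 26056/27595 = -33652*(-1/25246) + 26056*(1/27595) = 16826/12623 + 26056/27595 = 793218358/348331685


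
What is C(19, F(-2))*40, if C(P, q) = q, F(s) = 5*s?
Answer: -400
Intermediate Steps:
C(19, F(-2))*40 = (5*(-2))*40 = -10*40 = -400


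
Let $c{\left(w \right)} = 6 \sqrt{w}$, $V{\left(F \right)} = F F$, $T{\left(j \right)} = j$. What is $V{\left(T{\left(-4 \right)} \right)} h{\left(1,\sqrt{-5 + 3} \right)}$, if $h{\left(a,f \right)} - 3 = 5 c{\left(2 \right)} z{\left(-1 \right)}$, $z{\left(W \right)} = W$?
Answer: $48 - 480 \sqrt{2} \approx -630.82$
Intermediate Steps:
$V{\left(F \right)} = F^{2}$
$h{\left(a,f \right)} = 3 - 30 \sqrt{2}$ ($h{\left(a,f \right)} = 3 + 5 \cdot 6 \sqrt{2} \left(-1\right) = 3 + 30 \sqrt{2} \left(-1\right) = 3 - 30 \sqrt{2}$)
$V{\left(T{\left(-4 \right)} \right)} h{\left(1,\sqrt{-5 + 3} \right)} = \left(-4\right)^{2} \left(3 - 30 \sqrt{2}\right) = 16 \left(3 - 30 \sqrt{2}\right) = 48 - 480 \sqrt{2}$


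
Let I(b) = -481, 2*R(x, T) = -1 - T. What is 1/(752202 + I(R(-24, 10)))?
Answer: 1/751721 ≈ 1.3303e-6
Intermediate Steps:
R(x, T) = -1/2 - T/2 (R(x, T) = (-1 - T)/2 = -1/2 - T/2)
1/(752202 + I(R(-24, 10))) = 1/(752202 - 481) = 1/751721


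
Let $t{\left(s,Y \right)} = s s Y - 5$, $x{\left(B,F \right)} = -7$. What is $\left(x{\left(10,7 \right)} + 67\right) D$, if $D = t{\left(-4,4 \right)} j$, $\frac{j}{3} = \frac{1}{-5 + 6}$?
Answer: $10620$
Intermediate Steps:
$j = 3$ ($j = \frac{3}{-5 + 6} = \frac{3}{1} = 3 \cdot 1 = 3$)
$t{\left(s,Y \right)} = -5 + Y s^{2}$ ($t{\left(s,Y \right)} = s^{2} Y - 5 = Y s^{2} - 5 = -5 + Y s^{2}$)
$D = 177$ ($D = \left(-5 + 4 \left(-4\right)^{2}\right) 3 = \left(-5 + 4 \cdot 16\right) 3 = \left(-5 + 64\right) 3 = 59 \cdot 3 = 177$)
$\left(x{\left(10,7 \right)} + 67\right) D = \left(-7 + 67\right) 177 = 60 \cdot 177 = 10620$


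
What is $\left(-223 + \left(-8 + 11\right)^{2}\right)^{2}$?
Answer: $45796$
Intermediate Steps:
$\left(-223 + \left(-8 + 11\right)^{2}\right)^{2} = \left(-223 + 3^{2}\right)^{2} = \left(-223 + 9\right)^{2} = \left(-214\right)^{2} = 45796$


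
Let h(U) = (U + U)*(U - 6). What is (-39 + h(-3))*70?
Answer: 1050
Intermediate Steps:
h(U) = 2*U*(-6 + U) (h(U) = (2*U)*(-6 + U) = 2*U*(-6 + U))
(-39 + h(-3))*70 = (-39 + 2*(-3)*(-6 - 3))*70 = (-39 + 2*(-3)*(-9))*70 = (-39 + 54)*70 = 15*70 = 1050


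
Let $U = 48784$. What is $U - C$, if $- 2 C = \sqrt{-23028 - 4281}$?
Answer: $48784 + \frac{i \sqrt{27309}}{2} \approx 48784.0 + 82.627 i$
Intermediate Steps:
$C = - \frac{i \sqrt{27309}}{2}$ ($C = - \frac{\sqrt{-23028 - 4281}}{2} = - \frac{\sqrt{-27309}}{2} = - \frac{i \sqrt{27309}}{2} \approx - 82.627 i$)
$U - C = 48784 - - \frac{i \sqrt{27309}}{2} = 48784 + \frac{i \sqrt{27309}}{2}$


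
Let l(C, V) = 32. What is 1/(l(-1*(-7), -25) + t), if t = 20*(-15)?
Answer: -1/268 ≈ -0.0037313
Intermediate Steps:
t = -300
1/(l(-1*(-7), -25) + t) = 1/(32 - 300) = 1/(-268) = -1/268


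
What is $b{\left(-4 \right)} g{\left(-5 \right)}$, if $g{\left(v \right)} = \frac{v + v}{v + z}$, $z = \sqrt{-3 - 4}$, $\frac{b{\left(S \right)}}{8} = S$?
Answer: $-50 - 10 i \sqrt{7} \approx -50.0 - 26.458 i$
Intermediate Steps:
$b{\left(S \right)} = 8 S$
$z = i \sqrt{7}$ ($z = \sqrt{-7} = i \sqrt{7} \approx 2.6458 i$)
$g{\left(v \right)} = \frac{2 v}{v + i \sqrt{7}}$ ($g{\left(v \right)} = \frac{v + v}{v + i \sqrt{7}} = \frac{2 v}{v + i \sqrt{7}}$)
$b{\left(-4 \right)} g{\left(-5 \right)} = 8 \left(-4\right) 2 \left(-5\right) \frac{1}{-5 + i \sqrt{7}} = - 32 \left(- \frac{10}{-5 + i \sqrt{7}}\right) = \frac{320}{-5 + i \sqrt{7}}$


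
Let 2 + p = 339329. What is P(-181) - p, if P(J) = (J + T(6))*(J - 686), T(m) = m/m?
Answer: -183267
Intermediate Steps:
T(m) = 1
p = 339327 (p = -2 + 339329 = 339327)
P(J) = (1 + J)*(-686 + J) (P(J) = (J + 1)*(J - 686) = (1 + J)*(-686 + J))
P(-181) - p = (-686 + (-181)² - 685*(-181)) - 1*339327 = (-686 + 32761 + 123985) - 339327 = 156060 - 339327 = -183267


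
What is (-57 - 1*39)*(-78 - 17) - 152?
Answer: 8968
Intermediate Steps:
(-57 - 1*39)*(-78 - 17) - 152 = (-57 - 39)*(-95) - 152 = -96*(-95) - 152 = 9120 - 152 = 8968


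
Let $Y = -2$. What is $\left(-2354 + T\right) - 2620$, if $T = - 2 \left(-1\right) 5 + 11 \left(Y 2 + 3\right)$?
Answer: $-4975$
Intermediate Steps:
$T = -1$ ($T = - 2 \left(-1\right) 5 + 11 \left(\left(-2\right) 2 + 3\right) = - \left(-2\right) 5 + 11 \left(-4 + 3\right) = \left(-1\right) \left(-10\right) + 11 \left(-1\right) = 10 - 11 = -1$)
$\left(-2354 + T\right) - 2620 = \left(-2354 - 1\right) - 2620 = -2355 - 2620 = -4975$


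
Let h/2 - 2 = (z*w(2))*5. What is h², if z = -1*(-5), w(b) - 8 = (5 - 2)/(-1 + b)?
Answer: 306916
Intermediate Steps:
w(b) = 8 + 3/(-1 + b) (w(b) = 8 + (5 - 2)/(-1 + b) = 8 + 3/(-1 + b))
z = 5
h = 554 (h = 4 + 2*((5*((-5 + 8*2)/(-1 + 2)))*5) = 4 + 2*((5*((-5 + 16)/1))*5) = 4 + 2*((5*(1*11))*5) = 4 + 2*((5*11)*5) = 4 + 2*(55*5) = 4 + 2*275 = 4 + 550 = 554)
h² = 554² = 306916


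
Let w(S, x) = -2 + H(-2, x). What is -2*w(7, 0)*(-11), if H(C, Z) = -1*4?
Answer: -132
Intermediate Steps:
H(C, Z) = -4
w(S, x) = -6 (w(S, x) = -2 - 4 = -6)
-2*w(7, 0)*(-11) = -2*(-6)*(-11) = 12*(-11) = -132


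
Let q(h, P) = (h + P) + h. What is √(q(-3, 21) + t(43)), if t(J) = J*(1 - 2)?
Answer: 2*I*√7 ≈ 5.2915*I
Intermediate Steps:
t(J) = -J (t(J) = J*(-1) = -J)
q(h, P) = P + 2*h (q(h, P) = (P + h) + h = P + 2*h)
√(q(-3, 21) + t(43)) = √((21 + 2*(-3)) - 1*43) = √((21 - 6) - 43) = √(15 - 43) = √(-28) = 2*I*√7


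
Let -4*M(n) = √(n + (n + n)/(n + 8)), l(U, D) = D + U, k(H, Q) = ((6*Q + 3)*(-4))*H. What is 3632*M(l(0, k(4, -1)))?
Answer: -1816*√609/7 ≈ -6402.2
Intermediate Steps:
k(H, Q) = H*(-12 - 24*Q) (k(H, Q) = ((3 + 6*Q)*(-4))*H = (-12 - 24*Q)*H = H*(-12 - 24*Q))
M(n) = -√(n + 2*n/(8 + n))/4 (M(n) = -√(n + (n + n)/(n + 8))/4 = -√(n + (2*n)/(8 + n))/4 = -√(n + 2*n/(8 + n))/4)
3632*M(l(0, k(4, -1))) = 3632*(-√(10 + (-12*4*(1 + 2*(-1)) + 0))*√(-12*4*(1 + 2*(-1)) + 0)/√(8 + (-12*4*(1 + 2*(-1)) + 0))/4) = 3632*(-√(10 + (-12*4*(1 - 2) + 0))*√(-12*4*(1 - 2) + 0)/√(8 + (-12*4*(1 - 2) + 0))/4) = 3632*(-√(10 + (-12*4*(-1) + 0))*√(-12*4*(-1) + 0)/√(8 + (-12*4*(-1) + 0))/4) = 3632*(-√(10 + (48 + 0))*√(48 + 0)/√(8 + (48 + 0))/4) = 3632*(-4*√3*√(10 + 48)/√(8 + 48)/4) = 3632*(-2*√609/7/4) = 3632*(-√609/14) = -1816*√609/7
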